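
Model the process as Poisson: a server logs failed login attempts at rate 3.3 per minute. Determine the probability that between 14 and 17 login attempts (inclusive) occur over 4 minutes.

Over the interval, μ = 3.3 × 4 = 13.2 (4 minutes).
P(14 ≤ N ≤ 17) = Σ_{j=14}^{17} e^(−13.2) · 13.2^j/j! ≈ 0.3281.

0.3281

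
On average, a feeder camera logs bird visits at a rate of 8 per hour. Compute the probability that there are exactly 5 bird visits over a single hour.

0.0916

With mean μ = 8 per hour,
P(N = 5) = e^(−μ) μ^5/5! = e^(−8) · 8^5/120 ≈ 0.0916.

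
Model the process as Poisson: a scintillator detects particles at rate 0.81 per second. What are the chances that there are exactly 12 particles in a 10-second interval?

0.0505

Over the interval, μ = 0.81 × 10 = 8.1 (a 10-second interval = 10 seconds).
P(N = 12) = e^(−μ) μ^12/12! = e^(−8.1) · 8.1^12/479001600 ≈ 0.0505.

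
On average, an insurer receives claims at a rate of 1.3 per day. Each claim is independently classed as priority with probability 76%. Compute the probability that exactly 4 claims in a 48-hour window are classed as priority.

0.0881

Thinning: the claims that are classed as priority themselves form a Poisson process with rate 0.76 × 1.3 = 0.988 per day.
Over the interval, μ = 0.988 × 2 = 1.976 (a 48-hour window = 2 days).
P(N = 4) = e^(−1.976) · 1.976^4/4! ≈ 0.0881.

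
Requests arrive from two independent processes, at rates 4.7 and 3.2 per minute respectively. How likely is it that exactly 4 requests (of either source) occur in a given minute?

0.0602

Independent Poisson processes superpose: combined rate λ = 4.7 + 3.2 = 7.9 per minute.
So μ = 7.9.
P(N = 4) = e^(−7.9) · 7.9^4/4! ≈ 0.0602.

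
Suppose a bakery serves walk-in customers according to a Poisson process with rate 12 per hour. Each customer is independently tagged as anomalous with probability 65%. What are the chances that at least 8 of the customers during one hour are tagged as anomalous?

Thinning: the customers that are tagged as anomalous themselves form a Poisson process with rate 0.65 × 12 = 7.8 per hour.
So μ = 7.8.
P(N ≥ 8) = 1 − P(N ≤ 7) ≈ 0.5188.

0.5188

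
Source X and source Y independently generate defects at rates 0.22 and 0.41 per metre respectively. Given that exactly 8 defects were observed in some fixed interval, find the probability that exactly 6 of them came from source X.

0.0215

Given the total, each event is independently from source X with probability p = λ_X/(λ_X+λ_Y) = 0.22/0.63 ≈ 0.3492.
So K ~ Binomial(8, 0.22/0.63): P(K = 6) = C(8,6) · (0.22/0.63)^6 · (0.41/0.63)^2 ≈ 0.0215.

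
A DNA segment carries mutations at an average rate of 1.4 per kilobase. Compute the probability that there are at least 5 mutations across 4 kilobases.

Over the interval, μ = 1.4 × 4 = 5.6 (4 kilobases).
P(N ≥ 5) = 1 − P(N ≤ 4) = 1 − Σ_{j=0}^{4} e^(−μ) μ^j/j! ≈ 0.6578.

0.6578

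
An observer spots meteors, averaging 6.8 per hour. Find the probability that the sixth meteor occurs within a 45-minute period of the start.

Over the interval, μ = 6.8 × 0.75 = 5.1 (a 45-minute period = 0.75 hours).
The sixth arrival falls in the interval iff at least 6 events occur there: P(S_6 ≤ t) = P(N ≥ 6) = 1 − P(N ≤ 5) ≈ 0.4016.

0.4016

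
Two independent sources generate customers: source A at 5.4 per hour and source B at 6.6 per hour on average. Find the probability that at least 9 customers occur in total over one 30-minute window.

0.1528

Independent Poisson processes superpose: combined rate λ = 5.4 + 6.6 = 12 per hour.
Over the interval, μ = 12 × 0.5 = 6 (a 30-minute window = 0.5 hours).
P(N ≥ 9) = 1 − P(N ≤ 8) ≈ 0.1528.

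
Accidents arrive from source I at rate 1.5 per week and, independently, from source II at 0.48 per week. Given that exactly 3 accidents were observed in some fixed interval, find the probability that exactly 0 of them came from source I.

0.0142

Given the total, each event is independently from source I with probability p = λ_I/(λ_I+λ_II) = 1.5/1.98 ≈ 0.7576.
So K ~ Binomial(3, 1.5/1.98): P(K = 0) = C(3,0) · (1.5/1.98)^0 · (0.48/1.98)^3 ≈ 0.0142.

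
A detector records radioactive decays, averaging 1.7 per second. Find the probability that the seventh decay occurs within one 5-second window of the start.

Over the interval, μ = 1.7 × 5 = 8.5 (a 5-second window = 5 seconds).
The seventh arrival falls in the interval iff at least 7 events occur there: P(S_7 ≤ t) = P(N ≥ 7) = 1 − P(N ≤ 6) ≈ 0.7438.

0.7438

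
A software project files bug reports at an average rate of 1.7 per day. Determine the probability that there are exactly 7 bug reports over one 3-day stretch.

0.1086

Over the interval, μ = 1.7 × 3 = 5.1 (a 3-day stretch = 3 days).
P(N = 7) = e^(−μ) μ^7/7! = e^(−5.1) · 5.1^7/5040 ≈ 0.1086.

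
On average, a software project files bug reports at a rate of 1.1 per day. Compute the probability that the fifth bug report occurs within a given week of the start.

Over the interval, μ = 1.1 × 7 = 7.7 (a week = 7 days).
The fifth arrival falls in the interval iff at least 5 events occur there: P(S_5 ≤ t) = P(N ≥ 5) = 1 − P(N ≤ 4) ≈ 0.8819.

0.8819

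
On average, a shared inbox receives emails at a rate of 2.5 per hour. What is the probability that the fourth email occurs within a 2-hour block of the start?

0.7350

Over the interval, μ = 2.5 × 2 = 5 (a 2-hour block = 2 hours).
The fourth arrival falls in the interval iff at least 4 events occur there: P(S_4 ≤ t) = P(N ≥ 4) = 1 − P(N ≤ 3) ≈ 0.7350.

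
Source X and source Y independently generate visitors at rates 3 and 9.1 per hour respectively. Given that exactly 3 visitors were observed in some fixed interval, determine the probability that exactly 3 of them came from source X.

Given the total, each event is independently from source X with probability p = λ_X/(λ_X+λ_Y) = 3/12.1 ≈ 0.2479.
So K ~ Binomial(3, 3/12.1): P(K = 3) = C(3,3) · (3/12.1)^3 · (9.1/12.1)^0 ≈ 0.0152.

0.0152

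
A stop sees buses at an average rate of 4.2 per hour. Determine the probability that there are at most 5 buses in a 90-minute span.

Over the interval, μ = 4.2 × 1.5 = 6.3 (a 90-minute span = 1.5 hours).
P(N ≤ 5) = Σ_{j=0}^{5} e^(−μ) μ^j/j! ≈ 0.3988.

0.3988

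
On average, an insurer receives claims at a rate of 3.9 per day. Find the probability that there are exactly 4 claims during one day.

With mean μ = 3.9 per day,
P(N = 4) = e^(−μ) μ^4/4! = e^(−3.9) · 3.9^4/24 ≈ 0.1951.

0.1951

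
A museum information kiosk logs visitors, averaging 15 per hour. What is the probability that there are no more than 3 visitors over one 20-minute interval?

Over the interval, μ = 15 × 1/3 = 5 (a 20-minute interval = 1/3 hours).
P(N ≤ 3) = Σ_{j=0}^{3} e^(−μ) μ^j/j! ≈ 0.2650.

0.2650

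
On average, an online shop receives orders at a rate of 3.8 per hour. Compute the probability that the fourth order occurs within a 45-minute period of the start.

0.3192

Over the interval, μ = 3.8 × 0.75 = 2.85 (a 45-minute period = 0.75 hours).
The fourth arrival falls in the interval iff at least 4 events occur there: P(S_4 ≤ t) = P(N ≥ 4) = 1 − P(N ≤ 3) ≈ 0.3192.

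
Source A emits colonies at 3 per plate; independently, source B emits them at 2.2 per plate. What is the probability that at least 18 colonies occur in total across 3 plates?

Independent Poisson processes superpose: combined rate λ = 3 + 2.2 = 5.2 per plate.
Over the interval, μ = 5.2 × 3 = 15.6 (3 plates).
P(N ≥ 18) = 1 − P(N ≤ 17) ≈ 0.3038.

0.3038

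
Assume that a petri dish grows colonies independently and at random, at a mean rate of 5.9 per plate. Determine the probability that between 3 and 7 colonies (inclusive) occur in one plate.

0.6910

With mean μ = 5.9 per plate,
P(3 ≤ N ≤ 7) = Σ_{j=3}^{7} e^(−5.9) · 5.9^j/j! ≈ 0.6910.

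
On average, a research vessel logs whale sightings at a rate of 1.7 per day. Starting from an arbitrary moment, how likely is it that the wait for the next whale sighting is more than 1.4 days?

0.0926

The wait for the next event is exponential with rate λ = 1.7 per day.
P(T > 1.4) = e^(−λt) = e^(−1.7 × 1.4) = e^(−2.38) ≈ 0.0926.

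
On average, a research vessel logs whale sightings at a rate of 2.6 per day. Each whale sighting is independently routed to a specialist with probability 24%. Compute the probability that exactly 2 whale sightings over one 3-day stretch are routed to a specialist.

Thinning: the whale sightings that are routed to a specialist themselves form a Poisson process with rate 0.24 × 2.6 = 0.624 per day.
Over the interval, μ = 0.624 × 3 = 1.872 (a 3-day stretch = 3 days).
P(N = 2) = e^(−1.872) · 1.872^2/2! ≈ 0.2695.

0.2695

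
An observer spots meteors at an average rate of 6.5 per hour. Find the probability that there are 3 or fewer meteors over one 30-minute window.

0.5914

Over the interval, μ = 6.5 × 0.5 = 3.25 (a 30-minute window = 0.5 hours).
P(N ≤ 3) = Σ_{j=0}^{3} e^(−μ) μ^j/j! ≈ 0.5914.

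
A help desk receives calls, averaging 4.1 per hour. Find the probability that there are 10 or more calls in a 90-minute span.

0.0946

Over the interval, μ = 4.1 × 1.5 = 6.15 (a 90-minute span = 1.5 hours).
P(N ≥ 10) = 1 − P(N ≤ 9) = 1 − Σ_{j=0}^{9} e^(−μ) μ^j/j! ≈ 0.0946.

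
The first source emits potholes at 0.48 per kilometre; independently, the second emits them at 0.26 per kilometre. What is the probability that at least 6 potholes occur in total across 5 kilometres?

Independent Poisson processes superpose: combined rate λ = 0.48 + 0.26 = 0.74 per kilometre.
Over the interval, μ = 0.74 × 5 = 3.7 (5 kilometres).
P(N ≥ 6) = 1 − P(N ≤ 5) ≈ 0.1699.

0.1699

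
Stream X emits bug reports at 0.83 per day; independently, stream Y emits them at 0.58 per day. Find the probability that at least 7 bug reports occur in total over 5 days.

Independent Poisson processes superpose: combined rate λ = 0.83 + 0.58 = 1.41 per day.
Over the interval, μ = 1.41 × 5 = 7.05 (5 days).
P(N ≥ 7) = 1 − P(N ≤ 6) ≈ 0.5577.

0.5577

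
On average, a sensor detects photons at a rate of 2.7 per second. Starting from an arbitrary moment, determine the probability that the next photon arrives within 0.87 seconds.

Inter-arrival times are exponential with rate λ = 2.7 per second.
P(T ≤ 0.87) = 1 − e^(−λt) = 1 − e^(−2.7 × 0.87) = 1 − e^(−2.349) ≈ 0.9045.

0.9045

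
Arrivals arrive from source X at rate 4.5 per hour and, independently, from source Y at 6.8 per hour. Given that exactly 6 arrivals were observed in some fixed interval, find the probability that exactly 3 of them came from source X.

0.2752

Given the total, each event is independently from source X with probability p = λ_X/(λ_X+λ_Y) = 4.5/11.3 ≈ 0.3982.
So K ~ Binomial(6, 4.5/11.3): P(K = 3) = C(6,3) · (4.5/11.3)^3 · (6.8/11.3)^3 ≈ 0.2752.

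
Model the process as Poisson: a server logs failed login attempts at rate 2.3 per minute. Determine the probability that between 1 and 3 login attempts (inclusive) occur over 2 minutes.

0.3157

Over the interval, μ = 2.3 × 2 = 4.6 (2 minutes).
P(1 ≤ N ≤ 3) = Σ_{j=1}^{3} e^(−4.6) · 4.6^j/j! ≈ 0.3157.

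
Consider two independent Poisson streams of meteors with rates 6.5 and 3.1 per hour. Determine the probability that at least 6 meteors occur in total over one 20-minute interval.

0.1054

Independent Poisson processes superpose: combined rate λ = 6.5 + 3.1 = 9.6 per hour.
Over the interval, μ = 9.6 × 1/3 = 3.2 (a 20-minute interval = 1/3 hours).
P(N ≥ 6) = 1 − P(N ≤ 5) ≈ 0.1054.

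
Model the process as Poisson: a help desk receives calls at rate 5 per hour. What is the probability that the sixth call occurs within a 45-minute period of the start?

Over the interval, μ = 5 × 0.75 = 3.75 (a 45-minute period = 0.75 hours).
The sixth arrival falls in the interval iff at least 6 events occur there: P(S_6 ≤ t) = P(N ≥ 6) = 1 − P(N ≤ 5) ≈ 0.1771.

0.1771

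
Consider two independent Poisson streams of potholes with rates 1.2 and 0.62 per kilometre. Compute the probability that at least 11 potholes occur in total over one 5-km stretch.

0.3059

Independent Poisson processes superpose: combined rate λ = 1.2 + 0.62 = 1.82 per kilometre.
Over the interval, μ = 1.82 × 5 = 9.1 (a 5-km stretch = 5 kilometres).
P(N ≥ 11) = 1 − P(N ≤ 10) ≈ 0.3059.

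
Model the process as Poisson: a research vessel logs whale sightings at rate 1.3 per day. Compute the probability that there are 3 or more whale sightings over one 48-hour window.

Over the interval, μ = 1.3 × 2 = 2.6 (a 48-hour window = 2 days).
P(N ≥ 3) = 1 − P(N ≤ 2) = 1 − Σ_{j=0}^{2} e^(−μ) μ^j/j! ≈ 0.4816.

0.4816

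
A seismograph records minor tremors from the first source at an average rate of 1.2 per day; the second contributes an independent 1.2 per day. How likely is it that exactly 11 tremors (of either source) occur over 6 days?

0.0771

Independent Poisson processes superpose: combined rate λ = 1.2 + 1.2 = 2.4 per day.
Over the interval, μ = 2.4 × 6 = 14.4 (6 days).
P(N = 11) = e^(−14.4) · 14.4^11/11! ≈ 0.0771.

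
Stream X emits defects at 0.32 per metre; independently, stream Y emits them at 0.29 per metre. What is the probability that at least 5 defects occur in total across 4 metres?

0.1010

Independent Poisson processes superpose: combined rate λ = 0.32 + 0.29 = 0.61 per metre.
Over the interval, μ = 0.61 × 4 = 2.44 (4 metres).
P(N ≥ 5) = 1 − P(N ≤ 4) ≈ 0.1010.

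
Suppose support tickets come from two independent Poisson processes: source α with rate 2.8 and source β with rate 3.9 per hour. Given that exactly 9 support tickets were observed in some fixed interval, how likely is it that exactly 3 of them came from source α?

Given the total, each event is independently from source α with probability p = λ_α/(λ_α+λ_β) = 2.8/6.7 ≈ 0.4179.
So K ~ Binomial(9, 2.8/6.7): P(K = 3) = C(9,3) · (2.8/6.7)^3 · (3.9/6.7)^6 ≈ 0.2385.

0.2385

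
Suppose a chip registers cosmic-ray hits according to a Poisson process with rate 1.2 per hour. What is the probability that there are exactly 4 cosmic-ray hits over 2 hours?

0.1254

Over the interval, μ = 1.2 × 2 = 2.4 (2 hours).
P(N = 4) = e^(−μ) μ^4/4! = e^(−2.4) · 2.4^4/24 ≈ 0.1254.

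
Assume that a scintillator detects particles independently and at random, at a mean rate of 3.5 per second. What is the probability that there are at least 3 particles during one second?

0.6792

With mean μ = 3.5 per second,
P(N ≥ 3) = 1 − P(N ≤ 2) = 1 − Σ_{j=0}^{2} e^(−μ) μ^j/j! ≈ 0.6792.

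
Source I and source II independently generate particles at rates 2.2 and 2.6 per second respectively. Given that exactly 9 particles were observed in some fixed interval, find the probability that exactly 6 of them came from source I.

Given the total, each event is independently from source I with probability p = λ_I/(λ_I+λ_II) = 2.2/4.8 ≈ 0.4583.
So K ~ Binomial(9, 2.2/4.8): P(K = 6) = C(9,6) · (2.2/4.8)^6 · (2.6/4.8)^3 ≈ 0.1238.

0.1238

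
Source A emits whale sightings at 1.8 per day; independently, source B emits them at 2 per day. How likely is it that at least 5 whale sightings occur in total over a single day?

Independent Poisson processes superpose: combined rate λ = 1.8 + 2 = 3.8 per day.
So μ = 3.8.
P(N ≥ 5) = 1 − P(N ≤ 4) ≈ 0.3322.

0.3322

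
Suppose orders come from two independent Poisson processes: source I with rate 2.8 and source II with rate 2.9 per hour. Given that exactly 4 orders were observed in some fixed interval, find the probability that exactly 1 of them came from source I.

0.2588

Given the total, each event is independently from source I with probability p = λ_I/(λ_I+λ_II) = 2.8/5.7 ≈ 0.4912.
So K ~ Binomial(4, 2.8/5.7): P(K = 1) = C(4,1) · (2.8/5.7)^1 · (2.9/5.7)^3 ≈ 0.2588.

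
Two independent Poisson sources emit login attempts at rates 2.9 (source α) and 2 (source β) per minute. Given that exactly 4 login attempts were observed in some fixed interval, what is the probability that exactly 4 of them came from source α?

Given the total, each event is independently from source α with probability p = λ_α/(λ_α+λ_β) = 2.9/4.9 ≈ 0.5918.
So K ~ Binomial(4, 2.9/4.9): P(K = 4) = C(4,4) · (2.9/4.9)^4 · (2/4.9)^0 ≈ 0.1227.

0.1227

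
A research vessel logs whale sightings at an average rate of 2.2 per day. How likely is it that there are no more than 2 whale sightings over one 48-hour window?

Over the interval, μ = 2.2 × 2 = 4.4 (a 48-hour window = 2 days).
P(N ≤ 2) = Σ_{j=0}^{2} e^(−μ) μ^j/j! ≈ 0.1851.

0.1851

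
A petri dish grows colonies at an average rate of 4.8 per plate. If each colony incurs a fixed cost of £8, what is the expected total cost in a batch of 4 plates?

£153.6

E[N] = 4.8 × 4 = 19.2 (a batch of 4 plates = 4 plates); E[cost] = 19.2 × £8 = £153.6.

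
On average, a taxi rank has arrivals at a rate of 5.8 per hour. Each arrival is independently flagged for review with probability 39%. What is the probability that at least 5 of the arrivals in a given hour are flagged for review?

Thinning: the arrivals that are flagged for review themselves form a Poisson process with rate 0.39 × 5.8 = 2.262 per hour.
So μ = 2.262.
P(N ≥ 5) = 1 − P(N ≤ 4) ≈ 0.0794.

0.0794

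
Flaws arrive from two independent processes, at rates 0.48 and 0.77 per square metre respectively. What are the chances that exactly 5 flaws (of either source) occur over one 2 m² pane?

Independent Poisson processes superpose: combined rate λ = 0.48 + 0.77 = 1.25 per square metre.
Over the interval, μ = 1.25 × 2 = 2.5 (a 2 m² pane = 2 square metres).
P(N = 5) = e^(−2.5) · 2.5^5/5! ≈ 0.0668.

0.0668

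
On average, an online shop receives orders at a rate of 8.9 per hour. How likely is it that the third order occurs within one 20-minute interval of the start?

0.5693

Over the interval, μ = 8.9 × 1/3 ≈ 2.96667 (a 20-minute interval = 1/3 hours).
The third arrival falls in the interval iff at least 3 events occur there: P(S_3 ≤ t) = P(N ≥ 3) = 1 − P(N ≤ 2) ≈ 0.5693.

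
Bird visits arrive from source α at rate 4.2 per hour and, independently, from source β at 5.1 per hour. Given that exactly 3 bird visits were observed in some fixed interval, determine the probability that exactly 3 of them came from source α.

0.0921

Given the total, each event is independently from source α with probability p = λ_α/(λ_α+λ_β) = 4.2/9.3 ≈ 0.4516.
So K ~ Binomial(3, 4.2/9.3): P(K = 3) = C(3,3) · (4.2/9.3)^3 · (5.1/9.3)^0 ≈ 0.0921.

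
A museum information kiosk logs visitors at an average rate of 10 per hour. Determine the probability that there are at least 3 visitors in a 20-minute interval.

Over the interval, μ = 10 × 1/3 ≈ 3.33333 (a 20-minute interval = 1/3 hours).
P(N ≥ 3) = 1 − P(N ≤ 2) = 1 − Σ_{j=0}^{2} e^(−μ) μ^j/j! ≈ 0.6472.

0.6472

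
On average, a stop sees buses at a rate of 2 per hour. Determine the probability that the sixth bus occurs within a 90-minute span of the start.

Over the interval, μ = 2 × 1.5 = 3 (a 90-minute span = 1.5 hours).
The sixth arrival falls in the interval iff at least 6 events occur there: P(S_6 ≤ t) = P(N ≥ 6) = 1 − P(N ≤ 5) ≈ 0.0839.

0.0839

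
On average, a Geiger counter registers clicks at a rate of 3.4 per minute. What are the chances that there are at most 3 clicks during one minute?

0.5584

With mean μ = 3.4 per minute,
P(N ≤ 3) = Σ_{j=0}^{3} e^(−μ) μ^j/j! ≈ 0.5584.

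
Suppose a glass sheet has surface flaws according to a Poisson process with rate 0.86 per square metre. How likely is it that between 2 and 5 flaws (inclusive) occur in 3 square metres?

Over the interval, μ = 0.86 × 3 = 2.58 (3 square metres).
P(2 ≤ N ≤ 5) = Σ_{j=2}^{5} e^(−2.58) · 2.58^j/j! ≈ 0.6811.

0.6811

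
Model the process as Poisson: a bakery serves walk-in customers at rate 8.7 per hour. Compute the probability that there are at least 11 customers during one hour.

With mean μ = 8.7 per hour,
P(N ≥ 11) = 1 − P(N ≤ 10) = 1 − Σ_{j=0}^{10} e^(−μ) μ^j/j! ≈ 0.2591.

0.2591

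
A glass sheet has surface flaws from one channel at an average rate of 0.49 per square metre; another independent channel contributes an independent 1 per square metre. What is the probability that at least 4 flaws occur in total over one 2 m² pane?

0.3483

Independent Poisson processes superpose: combined rate λ = 0.49 + 1 = 1.49 per square metre.
Over the interval, μ = 1.49 × 2 = 2.98 (a 2 m² pane = 2 square metres).
P(N ≥ 4) = 1 − P(N ≤ 3) ≈ 0.3483.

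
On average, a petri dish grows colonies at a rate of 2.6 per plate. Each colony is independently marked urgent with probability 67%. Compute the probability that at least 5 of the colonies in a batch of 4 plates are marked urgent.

Thinning: the colonies that are marked urgent themselves form a Poisson process with rate 0.67 × 2.6 = 1.742 per plate.
Over the interval, μ = 1.742 × 4 = 6.968 (a batch of 4 plates = 4 plates).
P(N ≥ 5) = 1 − P(N ≤ 4) ≈ 0.8241.

0.8241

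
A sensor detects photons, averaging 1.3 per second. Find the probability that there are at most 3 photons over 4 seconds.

Over the interval, μ = 1.3 × 4 = 5.2 (4 seconds).
P(N ≤ 3) = Σ_{j=0}^{3} e^(−μ) μ^j/j! ≈ 0.2381.

0.2381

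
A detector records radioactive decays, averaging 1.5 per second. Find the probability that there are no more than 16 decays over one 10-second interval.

Over the interval, μ = 1.5 × 10 = 15 (a 10-second interval = 10 seconds).
P(N ≤ 16) = Σ_{j=0}^{16} e^(−μ) μ^j/j! ≈ 0.6641.

0.6641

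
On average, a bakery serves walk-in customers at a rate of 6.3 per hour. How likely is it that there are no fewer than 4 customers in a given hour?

With mean μ = 6.3 per hour,
P(N ≥ 4) = 1 − P(N ≤ 3) = 1 − Σ_{j=0}^{3} e^(−μ) μ^j/j! ≈ 0.8736.

0.8736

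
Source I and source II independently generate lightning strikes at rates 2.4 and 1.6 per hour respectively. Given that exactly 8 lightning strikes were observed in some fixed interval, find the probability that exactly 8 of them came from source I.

0.0168

Given the total, each event is independently from source I with probability p = λ_I/(λ_I+λ_II) = 2.4/4 = 0.6000.
So K ~ Binomial(8, 2.4/4): P(K = 8) = C(8,8) · (2.4/4)^8 · (1.6/4)^0 ≈ 0.0168.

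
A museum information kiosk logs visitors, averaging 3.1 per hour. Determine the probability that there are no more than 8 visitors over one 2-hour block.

Over the interval, μ = 3.1 × 2 = 6.2 (a 2-hour block = 2 hours).
P(N ≤ 8) = Σ_{j=0}^{8} e^(−μ) μ^j/j! ≈ 0.8259.

0.8259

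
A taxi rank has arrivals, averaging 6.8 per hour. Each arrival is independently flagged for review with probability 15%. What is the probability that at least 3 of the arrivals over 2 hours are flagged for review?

Thinning: the arrivals that are flagged for review themselves form a Poisson process with rate 0.15 × 6.8 = 1.02 per hour.
Over the interval, μ = 1.02 × 2 = 2.04 (2 hours).
P(N ≥ 3) = 1 − P(N ≤ 2) ≈ 0.3341.

0.3341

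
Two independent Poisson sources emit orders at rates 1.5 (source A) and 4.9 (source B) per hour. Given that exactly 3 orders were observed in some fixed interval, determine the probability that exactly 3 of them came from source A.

0.0129

Given the total, each event is independently from source A with probability p = λ_A/(λ_A+λ_B) = 1.5/6.4 ≈ 0.2344.
So K ~ Binomial(3, 1.5/6.4): P(K = 3) = C(3,3) · (1.5/6.4)^3 · (4.9/6.4)^0 ≈ 0.0129.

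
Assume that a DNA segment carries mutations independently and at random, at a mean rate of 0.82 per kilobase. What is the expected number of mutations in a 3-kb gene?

2.46

E[N] = λt = 0.82 × 3 = 2.46 (a 3-kb gene = 3 kilobases).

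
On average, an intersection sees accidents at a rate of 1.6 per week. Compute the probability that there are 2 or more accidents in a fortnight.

0.8288

Over the interval, μ = 1.6 × 2 = 3.2 (a fortnight = 2 weeks).
P(N ≥ 2) = 1 − P(N ≤ 1) = 1 − Σ_{j=0}^{1} e^(−μ) μ^j/j! ≈ 0.8288.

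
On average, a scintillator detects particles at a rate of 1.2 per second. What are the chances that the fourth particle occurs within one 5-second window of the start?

Over the interval, μ = 1.2 × 5 = 6 (a 5-second window = 5 seconds).
The fourth arrival falls in the interval iff at least 4 events occur there: P(S_4 ≤ t) = P(N ≥ 4) = 1 − P(N ≤ 3) ≈ 0.8488.

0.8488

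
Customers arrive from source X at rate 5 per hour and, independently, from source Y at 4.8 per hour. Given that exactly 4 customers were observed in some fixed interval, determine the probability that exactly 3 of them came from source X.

0.2602

Given the total, each event is independently from source X with probability p = λ_X/(λ_X+λ_Y) = 5/9.8 ≈ 0.5102.
So K ~ Binomial(4, 5/9.8): P(K = 3) = C(4,3) · (5/9.8)^3 · (4.8/9.8)^1 ≈ 0.2602.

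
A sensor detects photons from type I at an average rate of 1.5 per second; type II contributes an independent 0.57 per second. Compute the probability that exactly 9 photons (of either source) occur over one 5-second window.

Independent Poisson processes superpose: combined rate λ = 1.5 + 0.57 = 2.07 per second.
Over the interval, μ = 2.07 × 5 = 10.35 (a 5-second window = 5 seconds).
P(N = 9) = e^(−10.35) · 10.35^9/9! ≈ 0.1202.

0.1202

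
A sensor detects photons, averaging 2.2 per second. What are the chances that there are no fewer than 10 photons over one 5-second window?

0.6595

Over the interval, μ = 2.2 × 5 = 11 (a 5-second window = 5 seconds).
P(N ≥ 10) = 1 − P(N ≤ 9) = 1 − Σ_{j=0}^{9} e^(−μ) μ^j/j! ≈ 0.6595.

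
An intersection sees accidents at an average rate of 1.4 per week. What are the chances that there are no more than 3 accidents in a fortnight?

0.6919

Over the interval, μ = 1.4 × 2 = 2.8 (a fortnight = 2 weeks).
P(N ≤ 3) = Σ_{j=0}^{3} e^(−μ) μ^j/j! ≈ 0.6919.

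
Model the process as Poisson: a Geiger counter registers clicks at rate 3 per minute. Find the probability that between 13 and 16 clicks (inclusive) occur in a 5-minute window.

0.3965

Over the interval, μ = 3 × 5 = 15 (a 5-minute window = 5 minutes).
P(13 ≤ N ≤ 16) = Σ_{j=13}^{16} e^(−15) · 15^j/j! ≈ 0.3965.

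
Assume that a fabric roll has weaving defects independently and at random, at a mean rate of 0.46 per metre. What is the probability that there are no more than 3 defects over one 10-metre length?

0.3257

Over the interval, μ = 0.46 × 10 = 4.6 (a 10-metre length = 10 metres).
P(N ≤ 3) = Σ_{j=0}^{3} e^(−μ) μ^j/j! ≈ 0.3257.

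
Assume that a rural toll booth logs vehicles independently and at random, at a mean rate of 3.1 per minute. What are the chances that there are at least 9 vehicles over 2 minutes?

Over the interval, μ = 3.1 × 2 = 6.2 (2 minutes).
P(N ≥ 9) = 1 − P(N ≤ 8) = 1 − Σ_{j=0}^{8} e^(−μ) μ^j/j! ≈ 0.1741.

0.1741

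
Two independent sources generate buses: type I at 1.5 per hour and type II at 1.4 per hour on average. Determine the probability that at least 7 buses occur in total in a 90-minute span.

0.1502

Independent Poisson processes superpose: combined rate λ = 1.5 + 1.4 = 2.9 per hour.
Over the interval, μ = 2.9 × 1.5 = 4.35 (a 90-minute span = 1.5 hours).
P(N ≥ 7) = 1 − P(N ≤ 6) ≈ 0.1502.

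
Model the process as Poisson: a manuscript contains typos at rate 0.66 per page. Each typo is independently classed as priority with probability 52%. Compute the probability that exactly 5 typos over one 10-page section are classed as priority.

0.1282

Thinning: the typos that are classed as priority themselves form a Poisson process with rate 0.52 × 0.66 = 0.3432 per page.
Over the interval, μ = 0.3432 × 10 = 3.432 (a 10-page section = 10 pages).
P(N = 5) = e^(−3.432) · 3.432^5/5! ≈ 0.1282.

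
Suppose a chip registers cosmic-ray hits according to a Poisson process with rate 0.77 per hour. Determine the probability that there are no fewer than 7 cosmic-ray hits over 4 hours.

0.0377

Over the interval, μ = 0.77 × 4 = 3.08 (4 hours).
P(N ≥ 7) = 1 − P(N ≤ 6) = 1 − Σ_{j=0}^{6} e^(−μ) μ^j/j! ≈ 0.0377.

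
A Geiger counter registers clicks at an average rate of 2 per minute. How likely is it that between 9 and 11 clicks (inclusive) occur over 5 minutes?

Over the interval, μ = 2 × 5 = 10 (5 minutes).
P(9 ≤ N ≤ 11) = Σ_{j=9}^{11} e^(−10) · 10^j/j! ≈ 0.3640.

0.3640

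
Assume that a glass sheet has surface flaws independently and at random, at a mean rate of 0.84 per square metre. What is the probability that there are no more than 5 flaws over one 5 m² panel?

0.7531

Over the interval, μ = 0.84 × 5 = 4.2 (a 5 m² panel = 5 square metres).
P(N ≤ 5) = Σ_{j=0}^{5} e^(−μ) μ^j/j! ≈ 0.7531.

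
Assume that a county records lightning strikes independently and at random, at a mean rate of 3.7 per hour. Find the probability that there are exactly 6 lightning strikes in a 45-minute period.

Over the interval, μ = 3.7 × 0.75 = 2.775 (a 45-minute period = 0.75 hours).
P(N = 6) = e^(−μ) μ^6/6! = e^(−2.775) · 2.775^6/720 ≈ 0.0395.

0.0395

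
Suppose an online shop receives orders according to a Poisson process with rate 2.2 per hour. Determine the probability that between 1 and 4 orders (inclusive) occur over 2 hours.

Over the interval, μ = 2.2 × 2 = 4.4 (2 hours).
P(1 ≤ N ≤ 4) = Σ_{j=1}^{4} e^(−4.4) · 4.4^j/j! ≈ 0.5389.

0.5389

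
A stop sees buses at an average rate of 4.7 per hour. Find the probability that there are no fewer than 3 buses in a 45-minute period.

0.6838

Over the interval, μ = 4.7 × 0.75 = 3.525 (a 45-minute period = 0.75 hours).
P(N ≥ 3) = 1 − P(N ≤ 2) = 1 − Σ_{j=0}^{2} e^(−μ) μ^j/j! ≈ 0.6838.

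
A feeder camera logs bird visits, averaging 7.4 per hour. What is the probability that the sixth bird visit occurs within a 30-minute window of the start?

0.1699

Over the interval, μ = 7.4 × 0.5 = 3.7 (a 30-minute window = 0.5 hours).
The sixth arrival falls in the interval iff at least 6 events occur there: P(S_6 ≤ t) = P(N ≥ 6) = 1 − P(N ≤ 5) ≈ 0.1699.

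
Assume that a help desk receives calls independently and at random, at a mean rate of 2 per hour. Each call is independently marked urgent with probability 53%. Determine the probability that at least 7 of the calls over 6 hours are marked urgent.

0.4513

Thinning: the calls that are marked urgent themselves form a Poisson process with rate 0.53 × 2 = 1.06 per hour.
Over the interval, μ = 1.06 × 6 = 6.36 (6 hours).
P(N ≥ 7) = 1 − P(N ≤ 6) ≈ 0.4513.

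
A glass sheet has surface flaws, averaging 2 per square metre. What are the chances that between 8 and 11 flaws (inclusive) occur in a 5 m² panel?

Over the interval, μ = 2 × 5 = 10 (a 5 m² panel = 5 square metres).
P(8 ≤ N ≤ 11) = Σ_{j=8}^{11} e^(−10) · 10^j/j! ≈ 0.4766.

0.4766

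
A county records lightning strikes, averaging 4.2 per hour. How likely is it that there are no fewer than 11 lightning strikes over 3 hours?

Over the interval, μ = 4.2 × 3 = 12.6 (3 hours).
P(N ≥ 11) = 1 − P(N ≤ 10) = 1 − Σ_{j=0}^{10} e^(−μ) μ^j/j! ≈ 0.7124.

0.7124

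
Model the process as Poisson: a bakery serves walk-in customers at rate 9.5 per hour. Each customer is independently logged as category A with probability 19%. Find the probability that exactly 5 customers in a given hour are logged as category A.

0.0263

Thinning: the customers that are logged as category A themselves form a Poisson process with rate 0.19 × 9.5 = 1.805 per hour.
So μ = 1.805.
P(N = 5) = e^(−1.805) · 1.805^5/5! ≈ 0.0263.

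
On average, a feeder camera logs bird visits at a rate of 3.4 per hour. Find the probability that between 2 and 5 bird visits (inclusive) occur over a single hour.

0.7237

With mean μ = 3.4 per hour,
P(2 ≤ N ≤ 5) = Σ_{j=2}^{5} e^(−3.4) · 3.4^j/j! ≈ 0.7237.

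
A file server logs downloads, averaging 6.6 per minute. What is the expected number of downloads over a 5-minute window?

E[N] = λt = 6.6 × 5 = 33 (a 5-minute window = 5 minutes).

33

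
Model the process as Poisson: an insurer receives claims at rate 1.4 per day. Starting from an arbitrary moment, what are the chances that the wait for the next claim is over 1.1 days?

0.2144

The wait for the next event is exponential with rate λ = 1.4 per day.
P(T > 1.1) = e^(−λt) = e^(−1.4 × 1.1) = e^(−1.54) ≈ 0.2144.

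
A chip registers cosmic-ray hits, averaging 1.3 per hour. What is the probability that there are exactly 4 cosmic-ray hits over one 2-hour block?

0.1414

Over the interval, μ = 1.3 × 2 = 2.6 (a 2-hour block = 2 hours).
P(N = 4) = e^(−μ) μ^4/4! = e^(−2.6) · 2.6^4/24 ≈ 0.1414.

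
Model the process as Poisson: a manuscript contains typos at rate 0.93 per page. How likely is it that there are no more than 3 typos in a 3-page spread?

Over the interval, μ = 0.93 × 3 = 2.79 (a 3-page spread = 3 pages).
P(N ≤ 3) = Σ_{j=0}^{3} e^(−μ) μ^j/j! ≈ 0.6942.

0.6942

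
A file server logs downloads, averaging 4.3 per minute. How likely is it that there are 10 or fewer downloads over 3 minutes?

Over the interval, μ = 4.3 × 3 = 12.9 (3 minutes).
P(N ≤ 10) = Σ_{j=0}^{10} e^(−μ) μ^j/j! ≈ 0.2604.

0.2604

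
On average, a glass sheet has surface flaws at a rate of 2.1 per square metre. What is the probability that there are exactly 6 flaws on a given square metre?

0.0146

With mean μ = 2.1 per square metre,
P(N = 6) = e^(−μ) μ^6/6! = e^(−2.1) · 2.1^6/720 ≈ 0.0146.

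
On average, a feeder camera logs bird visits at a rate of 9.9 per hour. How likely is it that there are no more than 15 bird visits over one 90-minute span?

0.5835

Over the interval, μ = 9.9 × 1.5 = 14.85 (a 90-minute span = 1.5 hours).
P(N ≤ 15) = Σ_{j=0}^{15} e^(−μ) μ^j/j! ≈ 0.5835.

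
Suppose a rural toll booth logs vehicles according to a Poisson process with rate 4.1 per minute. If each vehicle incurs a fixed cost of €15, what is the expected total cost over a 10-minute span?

€615

E[N] = 4.1 × 10 = 41 (a 10-minute span = 10 minutes); E[cost] = 41 × €15 = €615.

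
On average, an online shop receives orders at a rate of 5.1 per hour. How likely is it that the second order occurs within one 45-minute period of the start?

Over the interval, μ = 5.1 × 0.75 = 3.825 (a 45-minute period = 0.75 hours).
The second arrival falls in the interval iff at least 2 events occur there: P(S_2 ≤ t) = P(N ≥ 2) = 1 − P(N ≤ 1) ≈ 0.8947.

0.8947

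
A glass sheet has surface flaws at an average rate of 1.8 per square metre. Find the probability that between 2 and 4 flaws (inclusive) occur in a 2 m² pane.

0.5807

Over the interval, μ = 1.8 × 2 = 3.6 (a 2 m² pane = 2 square metres).
P(2 ≤ N ≤ 4) = Σ_{j=2}^{4} e^(−3.6) · 3.6^j/j! ≈ 0.5807.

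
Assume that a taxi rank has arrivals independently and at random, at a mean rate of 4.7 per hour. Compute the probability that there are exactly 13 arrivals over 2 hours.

0.0594

Over the interval, μ = 4.7 × 2 = 9.4 (2 hours).
P(N = 13) = e^(−μ) μ^13/13! = e^(−9.4) · 9.4^13/6227020800 ≈ 0.0594.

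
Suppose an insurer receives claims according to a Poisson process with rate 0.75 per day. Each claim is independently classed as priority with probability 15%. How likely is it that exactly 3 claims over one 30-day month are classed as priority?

0.2192

Thinning: the claims that are classed as priority themselves form a Poisson process with rate 0.15 × 0.75 = 0.1125 per day.
Over the interval, μ = 0.1125 × 30 = 3.375 (a 30-day month = 30 days).
P(N = 3) = e^(−3.375) · 3.375^3/3! ≈ 0.2192.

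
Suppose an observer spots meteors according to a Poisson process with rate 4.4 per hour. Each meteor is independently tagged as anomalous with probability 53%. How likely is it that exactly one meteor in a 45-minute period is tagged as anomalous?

0.3042

Thinning: the meteors that are tagged as anomalous themselves form a Poisson process with rate 0.53 × 4.4 = 2.332 per hour.
Over the interval, μ = 2.332 × 0.75 = 1.749 (a 45-minute period = 0.75 hours).
P(N = 1) = e^(−1.749) · 1.749^1/1! ≈ 0.3042.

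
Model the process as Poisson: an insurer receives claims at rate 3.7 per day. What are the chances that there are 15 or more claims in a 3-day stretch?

Over the interval, μ = 3.7 × 3 = 11.1 (a 3-day stretch = 3 days).
P(N ≥ 15) = 1 − P(N ≤ 14) = 1 − Σ_{j=0}^{14} e^(−μ) μ^j/j! ≈ 0.1533.

0.1533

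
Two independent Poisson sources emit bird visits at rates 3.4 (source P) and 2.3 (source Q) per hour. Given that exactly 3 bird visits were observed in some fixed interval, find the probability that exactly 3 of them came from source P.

Given the total, each event is independently from source P with probability p = λ_P/(λ_P+λ_Q) = 3.4/5.7 ≈ 0.5965.
So K ~ Binomial(3, 3.4/5.7): P(K = 3) = C(3,3) · (3.4/5.7)^3 · (2.3/5.7)^0 ≈ 0.2122.

0.2122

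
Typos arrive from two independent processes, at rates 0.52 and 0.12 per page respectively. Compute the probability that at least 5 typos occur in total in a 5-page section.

Independent Poisson processes superpose: combined rate λ = 0.52 + 0.12 = 0.64 per page.
Over the interval, μ = 0.64 × 5 = 3.2 (a 5-page section = 5 pages).
P(N ≥ 5) = 1 − P(N ≤ 4) ≈ 0.2194.

0.2194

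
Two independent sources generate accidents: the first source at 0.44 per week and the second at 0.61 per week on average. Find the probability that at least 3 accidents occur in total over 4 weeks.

Independent Poisson processes superpose: combined rate λ = 0.44 + 0.61 = 1.05 per week.
Over the interval, μ = 1.05 × 4 = 4.2 (4 weeks).
P(N ≥ 3) = 1 − P(N ≤ 2) ≈ 0.7898.

0.7898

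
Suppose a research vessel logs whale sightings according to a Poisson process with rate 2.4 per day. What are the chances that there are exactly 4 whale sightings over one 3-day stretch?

0.0836

Over the interval, μ = 2.4 × 3 = 7.2 (a 3-day stretch = 3 days).
P(N = 4) = e^(−μ) μ^4/4! = e^(−7.2) · 7.2^4/24 ≈ 0.0836.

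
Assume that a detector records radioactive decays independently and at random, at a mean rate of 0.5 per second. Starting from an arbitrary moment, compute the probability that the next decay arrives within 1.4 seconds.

0.5034

Inter-arrival times are exponential with rate λ = 0.5 per second.
P(T ≤ 1.4) = 1 − e^(−λt) = 1 − e^(−0.5 × 1.4) = 1 − e^(−0.7) ≈ 0.5034.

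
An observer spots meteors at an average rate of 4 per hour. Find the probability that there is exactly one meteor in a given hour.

With mean μ = 4 per hour,
P(N = 1) = e^(−μ) μ^1/1! = e^(−4) · 4^1/1 ≈ 0.0733.

0.0733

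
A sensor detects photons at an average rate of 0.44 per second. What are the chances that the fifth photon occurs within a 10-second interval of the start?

Over the interval, μ = 0.44 × 10 = 4.4 (a 10-second interval = 10 seconds).
The fifth arrival falls in the interval iff at least 5 events occur there: P(S_5 ≤ t) = P(N ≥ 5) = 1 − P(N ≤ 4) ≈ 0.4488.

0.4488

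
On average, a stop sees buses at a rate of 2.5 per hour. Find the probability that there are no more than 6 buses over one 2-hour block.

Over the interval, μ = 2.5 × 2 = 5 (a 2-hour block = 2 hours).
P(N ≤ 6) = Σ_{j=0}^{6} e^(−μ) μ^j/j! ≈ 0.7622.

0.7622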